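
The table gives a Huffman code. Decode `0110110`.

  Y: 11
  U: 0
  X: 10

UYUYU

Read left to right; each codeword is recognised as soon as it completes (prefix code):
  0→U | 11→Y | 0→U | 11→Y | 0→U
Decoded message: UYUYU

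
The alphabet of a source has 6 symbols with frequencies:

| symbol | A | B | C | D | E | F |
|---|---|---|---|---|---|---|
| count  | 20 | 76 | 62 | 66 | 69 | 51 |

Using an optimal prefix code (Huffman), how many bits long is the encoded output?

887

Merge the two smallest weights repeatedly:
combine A(20), F(51) → 71
combine C(62), D(66) → 128
combine E(69), 71 → 140
combine B(76), 128 → 204
combine 140, 204 → 344
The encoded length is the sum of every internal node's weight: 71 + 128 + 140 + 204 + 344 = 887 bits.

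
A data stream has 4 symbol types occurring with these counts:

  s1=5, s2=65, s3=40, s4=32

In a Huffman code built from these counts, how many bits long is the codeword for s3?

Huffman merges, smallest pair first:
s1(5) + s4(32) → 37
37 + s3(40) → 77
s2(65) + 77 → 142
s3 sits 2 levels below the root, so its codeword is 2 bits.

2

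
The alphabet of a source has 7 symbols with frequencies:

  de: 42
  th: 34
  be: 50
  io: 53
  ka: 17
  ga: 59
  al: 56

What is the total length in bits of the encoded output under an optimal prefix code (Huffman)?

869

Merge the two smallest weights repeatedly:
merge ka(17) and th(34): 51
merge de(42) and be(50): 92
merge 51 and io(53): 104
merge al(56) and ga(59): 115
merge 92 and 104: 196
merge 115 and 196: 311
Total encoded bits = sum of merged weights = 51 + 92 + 104 + 115 + 196 + 311 = 869.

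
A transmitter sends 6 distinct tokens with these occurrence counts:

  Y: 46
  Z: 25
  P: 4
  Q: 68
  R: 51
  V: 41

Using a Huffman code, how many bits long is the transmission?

Greedily combine the two least-frequent nodes:
P(4) + Z(25) → 29
29 + V(41) → 70
Y(46) + R(51) → 97
Q(68) + 70 → 138
97 + 138 → 235
Total encoded bits = sum of merged weights = 29 + 70 + 97 + 138 + 235 = 569.

569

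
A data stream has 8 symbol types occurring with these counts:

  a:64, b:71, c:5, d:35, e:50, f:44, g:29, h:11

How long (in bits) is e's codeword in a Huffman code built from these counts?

3

Build the tree from the bottom:
combine c(5), h(11) → 16
combine 16, g(29) → 45
combine d(35), f(44) → 79
combine 45, e(50) → 95
combine a(64), b(71) → 135
combine 79, 95 → 174
combine 135, 174 → 309
e sits 3 levels below the root, so its codeword is 3 bits.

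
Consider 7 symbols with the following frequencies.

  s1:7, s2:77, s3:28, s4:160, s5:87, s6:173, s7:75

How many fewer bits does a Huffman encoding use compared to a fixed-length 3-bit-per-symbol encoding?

298

Fixed-length: 3 bits × 607 symbols = 1821 bits.
Huffman merges:
combine s1(7), s3(28) → 35
combine 35, s7(75) → 110
combine s2(77), s5(87) → 164
combine 110, s4(160) → 270
combine 164, s6(173) → 337
combine 270, 337 → 607
Huffman total = 35 + 110 + 164 + 270 + 337 + 607 = 1523 bits.
Saving = 1821 − 1523 = 298 bits.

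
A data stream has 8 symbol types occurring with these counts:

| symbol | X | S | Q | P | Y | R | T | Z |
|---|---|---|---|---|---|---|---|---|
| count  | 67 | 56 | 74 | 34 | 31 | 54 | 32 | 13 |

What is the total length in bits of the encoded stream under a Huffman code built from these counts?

1052

Build the Huffman tree bottom-up:
merge Z(13) and Y(31): 44
merge T(32) and P(34): 66
merge 44 and R(54): 98
merge S(56) and 66: 122
merge X(67) and Q(74): 141
merge 98 and 122: 220
merge 141 and 220: 361
The encoded length is the sum of every internal node's weight: 44 + 66 + 98 + 122 + 141 + 220 + 361 = 1052 bits.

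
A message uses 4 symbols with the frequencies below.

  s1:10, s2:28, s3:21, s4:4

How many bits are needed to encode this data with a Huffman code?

Build the Huffman tree bottom-up:
merge s4(4) and s1(10): 14
merge 14 and s3(21): 35
merge s2(28) and 35: 63
Total encoded bits = sum of merged weights = 14 + 35 + 63 = 112.

112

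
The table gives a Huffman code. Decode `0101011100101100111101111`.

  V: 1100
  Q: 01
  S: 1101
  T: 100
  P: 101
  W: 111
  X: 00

QQQVPTWPW

Read left to right; each codeword is recognised as soon as it completes (prefix code):
  01→Q | 01→Q | 01→Q | 1100→V | 101→P | 100→T | 111→W | 101→P | 111→W
Decoded message: QQQVPTWPW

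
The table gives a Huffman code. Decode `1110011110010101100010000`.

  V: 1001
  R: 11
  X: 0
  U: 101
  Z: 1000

RVRVXUZZX

Read left to right; each codeword is recognised as soon as it completes (prefix code):
  11→R | 1001→V | 11→R | 1001→V | 0→X | 101→U | 1000→Z | 1000→Z | 0→X
Decoded message: RVRVXUZZX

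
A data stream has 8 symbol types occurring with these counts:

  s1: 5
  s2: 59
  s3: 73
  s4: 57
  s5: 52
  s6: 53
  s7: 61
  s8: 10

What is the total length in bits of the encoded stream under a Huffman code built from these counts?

Greedily combine the two least-frequent nodes:
combine s1(5), s8(10) → 15
combine 15, s5(52) → 67
combine s6(53), s4(57) → 110
combine s2(59), s7(61) → 120
combine 67, s3(73) → 140
combine 110, 120 → 230
combine 140, 230 → 370
Total encoded bits = sum of merged weights = 15 + 67 + 110 + 120 + 140 + 230 + 370 = 1052.

1052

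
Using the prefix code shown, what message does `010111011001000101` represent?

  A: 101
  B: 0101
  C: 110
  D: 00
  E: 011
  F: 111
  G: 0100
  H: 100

BCCGB

Read left to right; each codeword is recognised as soon as it completes (prefix code):
  0101→B | 110→C | 110→C | 0100→G | 0101→B
Decoded message: BCCGB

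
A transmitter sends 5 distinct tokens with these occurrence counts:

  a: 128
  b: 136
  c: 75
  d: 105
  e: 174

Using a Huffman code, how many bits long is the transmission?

Merge the two smallest weights repeatedly:
c(75) + d(105) → 180
a(128) + b(136) → 264
e(174) + 180 → 354
264 + 354 → 618
The encoded length is the sum of every internal node's weight: 180 + 264 + 354 + 618 = 1416 bits.

1416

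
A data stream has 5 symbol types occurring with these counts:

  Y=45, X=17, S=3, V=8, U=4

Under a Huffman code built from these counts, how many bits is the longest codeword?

4

Merge the two lowest-weight nodes at each step:
merge S(3) and U(4): 7
merge 7 and V(8): 15
merge 15 and X(17): 32
merge 32 and Y(45): 77
The first pair merged (S, U) ends up deepest, at depth 4.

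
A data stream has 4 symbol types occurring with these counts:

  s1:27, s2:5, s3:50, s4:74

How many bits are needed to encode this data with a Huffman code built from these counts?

270

Greedily combine the two least-frequent nodes:
combine s2(5), s1(27) → 32
combine 32, s3(50) → 82
combine s4(74), 82 → 156
Total encoded bits = sum of merged weights = 32 + 82 + 156 = 270.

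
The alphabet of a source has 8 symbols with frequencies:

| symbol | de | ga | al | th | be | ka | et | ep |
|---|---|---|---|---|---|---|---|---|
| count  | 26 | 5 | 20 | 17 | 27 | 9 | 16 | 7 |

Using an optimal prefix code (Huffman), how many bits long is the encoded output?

Greedily combine the two least-frequent nodes:
combine ga(5), ep(7) → 12
combine ka(9), 12 → 21
combine et(16), th(17) → 33
combine al(20), 21 → 41
combine de(26), be(27) → 53
combine 33, 41 → 74
combine 53, 74 → 127
The encoded length is the sum of every internal node's weight: 12 + 21 + 33 + 41 + 53 + 74 + 127 = 361 bits.

361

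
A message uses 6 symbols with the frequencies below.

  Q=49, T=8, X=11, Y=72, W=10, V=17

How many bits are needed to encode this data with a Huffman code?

354

Build the Huffman tree bottom-up:
combine T(8), W(10) → 18
combine X(11), V(17) → 28
combine 18, 28 → 46
combine 46, Q(49) → 95
combine Y(72), 95 → 167
Each symbol's bit-cost is frequency × depth; summing gives 354 bits (equivalently 18 + 28 + 46 + 95 + 167).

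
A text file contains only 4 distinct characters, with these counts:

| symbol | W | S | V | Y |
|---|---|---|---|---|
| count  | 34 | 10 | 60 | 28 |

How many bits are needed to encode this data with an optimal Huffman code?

242

Greedily combine the two least-frequent nodes:
S(10) + Y(28) → 38
W(34) + 38 → 72
V(60) + 72 → 132
Each symbol's bit-cost is frequency × depth; summing gives 242 bits (equivalently 38 + 72 + 132).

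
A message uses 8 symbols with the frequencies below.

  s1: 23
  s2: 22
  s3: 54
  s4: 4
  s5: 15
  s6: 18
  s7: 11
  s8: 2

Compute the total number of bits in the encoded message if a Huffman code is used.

Merge the two smallest weights repeatedly:
combine s8(2), s4(4) → 6
combine 6, s7(11) → 17
combine s5(15), 17 → 32
combine s6(18), s2(22) → 40
combine s1(23), 32 → 55
combine 40, s3(54) → 94
combine 55, 94 → 149
Each symbol's bit-cost is frequency × depth; summing gives 393 bits (equivalently 6 + 17 + 32 + 40 + 55 + 94 + 149).

393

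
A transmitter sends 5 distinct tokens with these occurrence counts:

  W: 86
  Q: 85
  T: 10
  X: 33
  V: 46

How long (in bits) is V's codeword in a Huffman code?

Repeatedly merge the two smallest:
combine T(10), X(33) → 43
combine 43, V(46) → 89
combine Q(85), W(86) → 171
combine 89, 171 → 260
The subtree containing V is merged 2 times, so code length = 2.

2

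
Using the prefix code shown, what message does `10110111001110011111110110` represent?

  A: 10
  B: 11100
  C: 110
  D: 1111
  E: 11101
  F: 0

Read left to right; each codeword is recognised as soon as it completes (prefix code):
  10→A | 110→C | 11100→B | 11100→B | 1111→D | 11101→E | 10→A
Decoded message: ACBBDEA

ACBBDEA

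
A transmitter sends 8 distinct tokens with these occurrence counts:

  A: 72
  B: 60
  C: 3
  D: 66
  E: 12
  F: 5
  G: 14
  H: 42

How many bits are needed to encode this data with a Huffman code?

686

Greedily combine the two least-frequent nodes:
merge C(3) and F(5): 8
merge 8 and E(12): 20
merge G(14) and 20: 34
merge 34 and H(42): 76
merge B(60) and D(66): 126
merge A(72) and 76: 148
merge 126 and 148: 274
Total encoded bits = sum of merged weights = 8 + 20 + 34 + 76 + 126 + 148 + 274 = 686.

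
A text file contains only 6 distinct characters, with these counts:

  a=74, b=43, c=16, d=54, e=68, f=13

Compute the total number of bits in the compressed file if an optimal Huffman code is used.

Greedily combine the two least-frequent nodes:
merge f(13) and c(16): 29
merge 29 and b(43): 72
merge d(54) and e(68): 122
merge 72 and a(74): 146
merge 122 and 146: 268
Total encoded bits = sum of merged weights = 29 + 72 + 122 + 146 + 268 = 637.

637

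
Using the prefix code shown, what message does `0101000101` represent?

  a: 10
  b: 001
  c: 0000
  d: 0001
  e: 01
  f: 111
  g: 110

eede

Read left to right; each codeword is recognised as soon as it completes (prefix code):
  01→e | 01→e | 0001→d | 01→e
Decoded message: eede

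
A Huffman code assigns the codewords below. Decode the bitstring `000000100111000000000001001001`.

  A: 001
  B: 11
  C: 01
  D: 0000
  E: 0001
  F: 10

DAABDDEAA

Read left to right; each codeword is recognised as soon as it completes (prefix code):
  0000→D | 001→A | 001→A | 11→B | 0000→D | 0000→D | 0001→E | 001→A | 001→A
Decoded message: DAABDDEAA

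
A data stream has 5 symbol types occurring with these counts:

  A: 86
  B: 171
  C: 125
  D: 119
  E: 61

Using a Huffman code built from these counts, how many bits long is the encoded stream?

1271

Greedily combine the two least-frequent nodes:
combine E(61), A(86) → 147
combine D(119), C(125) → 244
combine 147, B(171) → 318
combine 244, 318 → 562
The encoded length is the sum of every internal node's weight: 147 + 244 + 318 + 562 = 1271 bits.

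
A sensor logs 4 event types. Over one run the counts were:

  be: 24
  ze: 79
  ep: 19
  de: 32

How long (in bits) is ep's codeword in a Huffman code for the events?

3

Huffman merges, smallest pair first:
merge ep(19) and be(24): 43
merge de(32) and 43: 75
merge 75 and ze(79): 154
ep's leaf is at depth 3, giving a 3-bit codeword.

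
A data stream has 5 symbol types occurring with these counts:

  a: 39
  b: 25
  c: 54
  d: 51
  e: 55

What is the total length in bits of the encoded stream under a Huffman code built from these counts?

Build the Huffman tree bottom-up:
merge b(25) and a(39): 64
merge d(51) and c(54): 105
merge e(55) and 64: 119
merge 105 and 119: 224
Total encoded bits = sum of merged weights = 64 + 105 + 119 + 224 = 512.

512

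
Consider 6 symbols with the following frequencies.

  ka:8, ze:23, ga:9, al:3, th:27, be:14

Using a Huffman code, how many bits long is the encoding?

199

Merge the two smallest weights repeatedly:
combine al(3), ka(8) → 11
combine ga(9), 11 → 20
combine be(14), 20 → 34
combine ze(23), th(27) → 50
combine 34, 50 → 84
Each symbol's bit-cost is frequency × depth; summing gives 199 bits (equivalently 11 + 20 + 34 + 50 + 84).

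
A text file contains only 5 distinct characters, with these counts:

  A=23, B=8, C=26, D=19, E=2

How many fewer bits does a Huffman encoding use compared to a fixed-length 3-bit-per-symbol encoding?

Fixed-length: 3 bits × 78 symbols = 234 bits.
Huffman merges:
E(2) + B(8) → 10
10 + D(19) → 29
A(23) + C(26) → 49
29 + 49 → 78
Huffman total = 10 + 29 + 49 + 78 = 166 bits.
Saving = 234 − 166 = 68 bits.

68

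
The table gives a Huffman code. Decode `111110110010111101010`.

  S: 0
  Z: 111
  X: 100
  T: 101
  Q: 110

Read left to right; each codeword is recognised as soon as it completes (prefix code):
  111→Z | 110→Q | 110→Q | 0→S | 101→T | 111→Z | 0→S | 101→T | 0→S
Decoded message: ZQQSTZSTS

ZQQSTZSTS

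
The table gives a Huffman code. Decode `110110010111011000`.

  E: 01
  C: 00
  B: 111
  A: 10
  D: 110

Read left to right; each codeword is recognised as soon as it completes (prefix code):
  110→D | 110→D | 01→E | 01→E | 110→D | 110→D | 00→C
Decoded message: DDEEDDC

DDEEDDC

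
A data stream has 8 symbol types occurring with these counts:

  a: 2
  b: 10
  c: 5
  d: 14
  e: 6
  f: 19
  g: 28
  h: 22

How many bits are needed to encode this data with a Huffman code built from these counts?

Build the Huffman tree bottom-up:
a(2) + c(5) → 7
e(6) + 7 → 13
b(10) + 13 → 23
d(14) + f(19) → 33
h(22) + 23 → 45
g(28) + 33 → 61
45 + 61 → 106
Total encoded bits = sum of merged weights = 7 + 13 + 23 + 33 + 45 + 61 + 106 = 288.

288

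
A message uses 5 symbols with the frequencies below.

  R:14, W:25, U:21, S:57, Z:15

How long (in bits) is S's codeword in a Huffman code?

1

Repeatedly merge the two smallest:
R(14) + Z(15) → 29
U(21) + W(25) → 46
29 + 46 → 75
S(57) + 75 → 132
S is a child of the root — depth 1, so its codeword is a single bit.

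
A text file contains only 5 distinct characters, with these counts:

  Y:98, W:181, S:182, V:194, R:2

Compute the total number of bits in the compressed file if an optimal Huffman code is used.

1414

Merge the two smallest weights repeatedly:
merge R(2) and Y(98): 100
merge 100 and W(181): 281
merge S(182) and V(194): 376
merge 281 and 376: 657
Total encoded bits = sum of merged weights = 100 + 281 + 376 + 657 = 1414.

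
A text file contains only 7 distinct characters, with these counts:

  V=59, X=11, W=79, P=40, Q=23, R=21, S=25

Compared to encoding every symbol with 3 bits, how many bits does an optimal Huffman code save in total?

106

Fixed-length: 3 bits × 258 symbols = 774 bits.
Huffman merges:
combine X(11), R(21) → 32
combine Q(23), S(25) → 48
combine 32, P(40) → 72
combine 48, V(59) → 107
combine 72, W(79) → 151
combine 107, 151 → 258
Huffman total = 32 + 48 + 72 + 107 + 151 + 258 = 668 bits.
Saving = 774 − 668 = 106 bits.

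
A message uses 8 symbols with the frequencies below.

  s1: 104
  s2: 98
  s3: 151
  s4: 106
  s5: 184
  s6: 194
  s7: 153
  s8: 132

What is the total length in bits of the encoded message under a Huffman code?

Merge the two smallest weights repeatedly:
s2(98) + s1(104) → 202
s4(106) + s8(132) → 238
s3(151) + s7(153) → 304
s5(184) + s6(194) → 378
202 + 238 → 440
304 + 378 → 682
440 + 682 → 1122
The encoded length is the sum of every internal node's weight: 202 + 238 + 304 + 378 + 440 + 682 + 1122 = 3366 bits.

3366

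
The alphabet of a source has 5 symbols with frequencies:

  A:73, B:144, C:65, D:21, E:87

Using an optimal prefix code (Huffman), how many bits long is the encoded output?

866

Merge the two smallest weights repeatedly:
D(21) + C(65) → 86
A(73) + 86 → 159
E(87) + B(144) → 231
159 + 231 → 390
The encoded length is the sum of every internal node's weight: 86 + 159 + 231 + 390 = 866 bits.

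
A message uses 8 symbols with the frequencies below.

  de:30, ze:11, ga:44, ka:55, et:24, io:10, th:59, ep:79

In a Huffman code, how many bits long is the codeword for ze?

Repeatedly merge the two smallest:
combine io(10), ze(11) → 21
combine 21, et(24) → 45
combine de(30), ga(44) → 74
combine 45, ka(55) → 100
combine th(59), 74 → 133
combine ep(79), 100 → 179
combine 133, 179 → 312
ze sits 5 levels below the root, so its codeword is 5 bits.

5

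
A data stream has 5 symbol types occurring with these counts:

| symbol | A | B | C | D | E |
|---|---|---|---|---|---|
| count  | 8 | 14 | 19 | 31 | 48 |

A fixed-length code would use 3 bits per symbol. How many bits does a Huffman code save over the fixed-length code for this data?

Fixed-length: 3 bits × 120 symbols = 360 bits.
Huffman merges:
merge A(8) and B(14): 22
merge C(19) and 22: 41
merge D(31) and 41: 72
merge E(48) and 72: 120
Huffman total = 22 + 41 + 72 + 120 = 255 bits.
Saving = 360 − 255 = 105 bits.

105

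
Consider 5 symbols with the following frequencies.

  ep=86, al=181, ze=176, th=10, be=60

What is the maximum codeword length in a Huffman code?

Merge the two lowest-weight nodes at each step:
merge th(10) and be(60): 70
merge 70 and ep(86): 156
merge 156 and ze(176): 332
merge al(181) and 332: 513
Maximum depth reached is 4.

4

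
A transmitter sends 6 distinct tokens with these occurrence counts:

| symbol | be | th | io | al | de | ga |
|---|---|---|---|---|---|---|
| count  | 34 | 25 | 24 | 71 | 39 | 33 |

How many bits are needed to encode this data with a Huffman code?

Build the Huffman tree bottom-up:
merge io(24) and th(25): 49
merge ga(33) and be(34): 67
merge de(39) and 49: 88
merge 67 and al(71): 138
merge 88 and 138: 226
Each symbol's bit-cost is frequency × depth; summing gives 568 bits (equivalently 49 + 67 + 88 + 138 + 226).

568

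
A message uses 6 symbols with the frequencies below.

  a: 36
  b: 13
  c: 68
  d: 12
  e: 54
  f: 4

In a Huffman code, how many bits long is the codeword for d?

Build the tree from the bottom:
combine f(4), d(12) → 16
combine b(13), 16 → 29
combine 29, a(36) → 65
combine e(54), 65 → 119
combine c(68), 119 → 187
d's leaf is at depth 5, giving a 5-bit codeword.

5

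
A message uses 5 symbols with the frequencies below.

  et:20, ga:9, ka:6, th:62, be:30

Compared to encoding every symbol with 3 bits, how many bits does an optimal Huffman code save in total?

Fixed-length: 3 bits × 127 symbols = 381 bits.
Huffman merges:
combine ka(6), ga(9) → 15
combine 15, et(20) → 35
combine be(30), 35 → 65
combine th(62), 65 → 127
Huffman total = 15 + 35 + 65 + 127 = 242 bits.
Saving = 381 − 242 = 139 bits.

139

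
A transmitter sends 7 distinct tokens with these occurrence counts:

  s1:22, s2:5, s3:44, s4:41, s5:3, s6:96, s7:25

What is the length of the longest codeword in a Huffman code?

5

Merge the two lowest-weight nodes at each step:
combine s5(3), s2(5) → 8
combine 8, s1(22) → 30
combine s7(25), 30 → 55
combine s4(41), s3(44) → 85
combine 55, 85 → 140
combine s6(96), 140 → 236
The first pair merged (s5, s2) ends up deepest, at depth 5.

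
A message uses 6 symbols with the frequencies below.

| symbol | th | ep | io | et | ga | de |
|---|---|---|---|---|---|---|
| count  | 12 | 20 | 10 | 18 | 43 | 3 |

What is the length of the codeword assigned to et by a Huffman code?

3

Huffman merges, smallest pair first:
de(3) + io(10) → 13
th(12) + 13 → 25
et(18) + ep(20) → 38
25 + 38 → 63
ga(43) + 63 → 106
et's leaf is at depth 3, giving a 3-bit codeword.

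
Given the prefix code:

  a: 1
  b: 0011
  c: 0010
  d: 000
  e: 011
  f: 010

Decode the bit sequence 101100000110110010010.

aedbecf

Read left to right; each codeword is recognised as soon as it completes (prefix code):
  1→a | 011→e | 000→d | 0011→b | 011→e | 0010→c | 010→f
Decoded message: aedbecf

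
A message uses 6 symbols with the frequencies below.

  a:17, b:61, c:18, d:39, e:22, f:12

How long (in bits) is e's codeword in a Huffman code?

3

Repeatedly merge the two smallest:
combine f(12), a(17) → 29
combine c(18), e(22) → 40
combine 29, d(39) → 68
combine 40, b(61) → 101
combine 68, 101 → 169
e's leaf is at depth 3, giving a 3-bit codeword.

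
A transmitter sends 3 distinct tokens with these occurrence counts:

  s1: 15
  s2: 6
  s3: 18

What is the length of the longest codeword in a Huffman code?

2

Merge the two lowest-weight nodes at each step:
s2(6) + s1(15) → 21
s3(18) + 21 → 39
The first pair merged (s2, s1) ends up deepest, at depth 2.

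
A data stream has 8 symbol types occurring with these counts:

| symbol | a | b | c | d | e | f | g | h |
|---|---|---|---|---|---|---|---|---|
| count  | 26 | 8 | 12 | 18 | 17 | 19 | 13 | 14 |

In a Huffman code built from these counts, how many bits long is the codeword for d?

3

Repeatedly merge the two smallest:
merge b(8) and c(12): 20
merge g(13) and h(14): 27
merge e(17) and d(18): 35
merge f(19) and 20: 39
merge a(26) and 27: 53
merge 35 and 39: 74
merge 53 and 74: 127
d sits 3 levels below the root, so its codeword is 3 bits.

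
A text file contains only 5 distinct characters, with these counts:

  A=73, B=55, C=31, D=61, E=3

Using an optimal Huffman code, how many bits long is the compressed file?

480

Build the Huffman tree bottom-up:
merge E(3) and C(31): 34
merge 34 and B(55): 89
merge D(61) and A(73): 134
merge 89 and 134: 223
Each symbol's bit-cost is frequency × depth; summing gives 480 bits (equivalently 34 + 89 + 134 + 223).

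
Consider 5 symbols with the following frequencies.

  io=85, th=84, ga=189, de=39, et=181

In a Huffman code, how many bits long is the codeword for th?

3

Repeatedly merge the two smallest:
de(39) + th(84) → 123
io(85) + 123 → 208
et(181) + ga(189) → 370
208 + 370 → 578
The subtree containing th is merged 3 times, so code length = 3.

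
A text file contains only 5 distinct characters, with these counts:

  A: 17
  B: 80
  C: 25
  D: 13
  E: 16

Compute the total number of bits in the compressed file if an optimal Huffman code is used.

Greedily combine the two least-frequent nodes:
combine D(13), E(16) → 29
combine A(17), C(25) → 42
combine 29, 42 → 71
combine 71, B(80) → 151
The encoded length is the sum of every internal node's weight: 29 + 42 + 71 + 151 = 293 bits.

293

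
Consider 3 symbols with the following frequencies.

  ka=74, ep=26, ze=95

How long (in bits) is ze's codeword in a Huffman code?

Huffman merges, smallest pair first:
merge ep(26) and ka(74): 100
merge ze(95) and 100: 195
ze is merged only at the final step, so code length = 1.

1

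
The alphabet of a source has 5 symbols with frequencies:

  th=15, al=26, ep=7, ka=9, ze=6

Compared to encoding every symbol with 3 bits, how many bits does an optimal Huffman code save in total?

Fixed-length: 3 bits × 63 symbols = 189 bits.
Huffman merges:
combine ze(6), ep(7) → 13
combine ka(9), 13 → 22
combine th(15), 22 → 37
combine al(26), 37 → 63
Huffman total = 13 + 22 + 37 + 63 = 135 bits.
Saving = 189 − 135 = 54 bits.

54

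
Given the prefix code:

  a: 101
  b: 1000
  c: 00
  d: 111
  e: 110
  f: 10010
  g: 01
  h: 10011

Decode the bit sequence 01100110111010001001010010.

Read left to right; each codeword is recognised as soon as it completes (prefix code):
  01→g | 10011→h | 01→g | 110→e | 1000→b | 10010→f | 10010→f
Decoded message: ghgebff

ghgebff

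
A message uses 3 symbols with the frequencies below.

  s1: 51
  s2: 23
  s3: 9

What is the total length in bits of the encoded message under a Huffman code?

Greedily combine the two least-frequent nodes:
combine s3(9), s2(23) → 32
combine 32, s1(51) → 83
Each symbol's bit-cost is frequency × depth; summing gives 115 bits (equivalently 32 + 83).

115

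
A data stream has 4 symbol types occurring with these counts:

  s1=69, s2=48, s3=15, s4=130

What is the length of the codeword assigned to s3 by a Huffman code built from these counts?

Huffman merges, smallest pair first:
combine s3(15), s2(48) → 63
combine 63, s1(69) → 132
combine s4(130), 132 → 262
s3 sits 3 levels below the root, so its codeword is 3 bits.

3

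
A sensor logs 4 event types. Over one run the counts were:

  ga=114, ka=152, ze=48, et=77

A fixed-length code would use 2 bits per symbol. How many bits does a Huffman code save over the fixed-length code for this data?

27

Fixed-length: 2 bits × 391 symbols = 782 bits.
Huffman merges:
combine ze(48), et(77) → 125
combine ga(114), 125 → 239
combine ka(152), 239 → 391
Huffman total = 125 + 239 + 391 = 755 bits.
Saving = 782 − 755 = 27 bits.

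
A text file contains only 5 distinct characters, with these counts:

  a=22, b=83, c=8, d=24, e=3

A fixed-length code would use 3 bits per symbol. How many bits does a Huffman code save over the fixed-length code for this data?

Fixed-length: 3 bits × 140 symbols = 420 bits.
Huffman merges:
e(3) + c(8) → 11
11 + a(22) → 33
d(24) + 33 → 57
57 + b(83) → 140
Huffman total = 11 + 33 + 57 + 140 = 241 bits.
Saving = 420 − 241 = 179 bits.

179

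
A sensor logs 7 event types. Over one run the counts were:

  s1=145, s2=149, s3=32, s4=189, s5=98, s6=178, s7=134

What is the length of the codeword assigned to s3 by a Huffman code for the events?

4

Repeatedly merge the two smallest:
combine s3(32), s5(98) → 130
combine 130, s7(134) → 264
combine s1(145), s2(149) → 294
combine s6(178), s4(189) → 367
combine 264, 294 → 558
combine 367, 558 → 925
s3 sits 4 levels below the root, so its codeword is 4 bits.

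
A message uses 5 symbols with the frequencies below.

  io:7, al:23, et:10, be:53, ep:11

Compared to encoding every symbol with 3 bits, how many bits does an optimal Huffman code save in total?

112

Fixed-length: 3 bits × 104 symbols = 312 bits.
Huffman merges:
combine io(7), et(10) → 17
combine ep(11), 17 → 28
combine al(23), 28 → 51
combine 51, be(53) → 104
Huffman total = 17 + 28 + 51 + 104 = 200 bits.
Saving = 312 − 200 = 112 bits.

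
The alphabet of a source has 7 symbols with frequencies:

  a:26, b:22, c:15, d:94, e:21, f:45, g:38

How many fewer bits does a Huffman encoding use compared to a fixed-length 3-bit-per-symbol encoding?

Fixed-length: 3 bits × 261 symbols = 783 bits.
Huffman merges:
merge c(15) and e(21): 36
merge b(22) and a(26): 48
merge 36 and g(38): 74
merge f(45) and 48: 93
merge 74 and 93: 167
merge d(94) and 167: 261
Huffman total = 36 + 48 + 74 + 93 + 167 + 261 = 679 bits.
Saving = 783 − 679 = 104 bits.

104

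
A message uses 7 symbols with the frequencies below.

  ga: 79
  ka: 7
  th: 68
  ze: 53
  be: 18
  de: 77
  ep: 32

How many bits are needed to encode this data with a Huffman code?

Greedily combine the two least-frequent nodes:
merge ka(7) and be(18): 25
merge 25 and ep(32): 57
merge ze(53) and 57: 110
merge th(68) and de(77): 145
merge ga(79) and 110: 189
merge 145 and 189: 334
The encoded length is the sum of every internal node's weight: 25 + 57 + 110 + 145 + 189 + 334 = 860 bits.

860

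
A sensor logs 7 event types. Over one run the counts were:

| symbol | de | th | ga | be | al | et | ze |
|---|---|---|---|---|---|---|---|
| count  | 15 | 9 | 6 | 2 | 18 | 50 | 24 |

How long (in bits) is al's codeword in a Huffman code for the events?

Build the tree from the bottom:
merge be(2) and ga(6): 8
merge 8 and th(9): 17
merge de(15) and 17: 32
merge al(18) and ze(24): 42
merge 32 and 42: 74
merge et(50) and 74: 124
al sits 3 levels below the root, so its codeword is 3 bits.

3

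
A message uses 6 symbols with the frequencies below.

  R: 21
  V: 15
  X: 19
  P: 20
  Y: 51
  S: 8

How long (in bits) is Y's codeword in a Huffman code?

1

Huffman merges, smallest pair first:
merge S(8) and V(15): 23
merge X(19) and P(20): 39
merge R(21) and 23: 44
merge 39 and 44: 83
merge Y(51) and 83: 134
Y is a child of the root — depth 1, so its codeword is a single bit.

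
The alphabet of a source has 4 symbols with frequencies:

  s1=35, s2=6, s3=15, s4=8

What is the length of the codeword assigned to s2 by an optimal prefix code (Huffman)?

Huffman merges, smallest pair first:
merge s2(6) and s4(8): 14
merge 14 and s3(15): 29
merge 29 and s1(35): 64
s2 sits 3 levels below the root, so its codeword is 3 bits.

3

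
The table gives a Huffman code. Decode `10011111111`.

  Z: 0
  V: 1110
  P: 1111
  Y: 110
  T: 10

Read left to right; each codeword is recognised as soon as it completes (prefix code):
  10→T | 0→Z | 1111→P | 1111→P
Decoded message: TZPP

TZPP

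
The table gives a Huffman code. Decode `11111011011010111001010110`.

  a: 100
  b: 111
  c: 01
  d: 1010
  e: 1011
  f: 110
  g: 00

Read left to right; each codeword is recognised as soon as it completes (prefix code):
  111→b | 110→f | 110→f | 110→f | 1011→e | 100→a | 1010→d | 110→f
Decoded message: bfffeadf

bfffeadf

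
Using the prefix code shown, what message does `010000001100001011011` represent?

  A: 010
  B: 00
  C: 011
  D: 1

ABBCBBDCC

Read left to right; each codeword is recognised as soon as it completes (prefix code):
  010→A | 00→B | 00→B | 011→C | 00→B | 00→B | 1→D | 011→C | 011→C
Decoded message: ABBCBBDCC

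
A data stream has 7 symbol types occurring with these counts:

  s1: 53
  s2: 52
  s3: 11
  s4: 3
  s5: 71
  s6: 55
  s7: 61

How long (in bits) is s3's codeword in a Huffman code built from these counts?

4

Repeatedly merge the two smallest:
combine s4(3), s3(11) → 14
combine 14, s2(52) → 66
combine s1(53), s6(55) → 108
combine s7(61), 66 → 127
combine s5(71), 108 → 179
combine 127, 179 → 306
The subtree containing s3 is merged 4 times, so code length = 4.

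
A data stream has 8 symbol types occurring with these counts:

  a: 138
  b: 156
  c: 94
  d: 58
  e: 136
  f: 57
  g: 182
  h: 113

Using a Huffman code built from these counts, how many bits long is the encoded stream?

Build the Huffman tree bottom-up:
merge f(57) and d(58): 115
merge c(94) and h(113): 207
merge 115 and e(136): 251
merge a(138) and b(156): 294
merge g(182) and 207: 389
merge 251 and 294: 545
merge 389 and 545: 934
Each symbol's bit-cost is frequency × depth; summing gives 2735 bits (equivalently 115 + 207 + 251 + 294 + 389 + 545 + 934).

2735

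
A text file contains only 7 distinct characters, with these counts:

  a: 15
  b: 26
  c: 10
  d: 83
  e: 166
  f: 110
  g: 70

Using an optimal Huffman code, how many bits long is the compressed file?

1157

Greedily combine the two least-frequent nodes:
merge c(10) and a(15): 25
merge 25 and b(26): 51
merge 51 and g(70): 121
merge d(83) and f(110): 193
merge 121 and e(166): 287
merge 193 and 287: 480
The encoded length is the sum of every internal node's weight: 25 + 51 + 121 + 193 + 287 + 480 = 1157 bits.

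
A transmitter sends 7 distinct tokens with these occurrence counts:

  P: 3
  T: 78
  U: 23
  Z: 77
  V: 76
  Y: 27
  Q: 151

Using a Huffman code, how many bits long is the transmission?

1078

Greedily combine the two least-frequent nodes:
merge P(3) and U(23): 26
merge 26 and Y(27): 53
merge 53 and V(76): 129
merge Z(77) and T(78): 155
merge 129 and Q(151): 280
merge 155 and 280: 435
Each symbol's bit-cost is frequency × depth; summing gives 1078 bits (equivalently 26 + 53 + 129 + 155 + 280 + 435).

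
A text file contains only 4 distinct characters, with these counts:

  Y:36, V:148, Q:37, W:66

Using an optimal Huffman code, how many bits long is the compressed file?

Greedily combine the two least-frequent nodes:
merge Y(36) and Q(37): 73
merge W(66) and 73: 139
merge 139 and V(148): 287
Total encoded bits = sum of merged weights = 73 + 139 + 287 = 499.

499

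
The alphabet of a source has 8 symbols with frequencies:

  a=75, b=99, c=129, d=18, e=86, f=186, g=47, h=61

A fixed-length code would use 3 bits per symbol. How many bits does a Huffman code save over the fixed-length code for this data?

Fixed-length: 3 bits × 701 symbols = 2103 bits.
Huffman merges:
merge d(18) and g(47): 65
merge h(61) and 65: 126
merge a(75) and e(86): 161
merge b(99) and 126: 225
merge c(129) and 161: 290
merge f(186) and 225: 411
merge 290 and 411: 701
Huffman total = 65 + 126 + 161 + 225 + 290 + 411 + 701 = 1979 bits.
Saving = 2103 − 1979 = 124 bits.

124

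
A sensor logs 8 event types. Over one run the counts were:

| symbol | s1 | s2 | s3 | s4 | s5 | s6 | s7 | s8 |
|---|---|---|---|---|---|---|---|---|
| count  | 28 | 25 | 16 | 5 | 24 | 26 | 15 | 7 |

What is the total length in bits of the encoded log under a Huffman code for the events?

422

Merge the two smallest weights repeatedly:
combine s4(5), s8(7) → 12
combine 12, s7(15) → 27
combine s3(16), s5(24) → 40
combine s2(25), s6(26) → 51
combine 27, s1(28) → 55
combine 40, 51 → 91
combine 55, 91 → 146
Each symbol's bit-cost is frequency × depth; summing gives 422 bits (equivalently 12 + 27 + 40 + 51 + 55 + 91 + 146).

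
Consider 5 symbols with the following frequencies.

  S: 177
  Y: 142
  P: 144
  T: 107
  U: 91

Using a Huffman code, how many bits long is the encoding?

Merge the two smallest weights repeatedly:
U(91) + T(107) → 198
Y(142) + P(144) → 286
S(177) + 198 → 375
286 + 375 → 661
The encoded length is the sum of every internal node's weight: 198 + 286 + 375 + 661 = 1520 bits.

1520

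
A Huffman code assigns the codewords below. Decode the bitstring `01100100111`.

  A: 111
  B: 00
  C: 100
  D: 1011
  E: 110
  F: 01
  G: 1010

Read left to right; each codeword is recognised as soon as it completes (prefix code):
  01→F | 100→C | 100→C | 111→A
Decoded message: FCCA

FCCA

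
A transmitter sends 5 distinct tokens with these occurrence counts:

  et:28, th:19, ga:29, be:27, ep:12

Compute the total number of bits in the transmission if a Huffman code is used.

Greedily combine the two least-frequent nodes:
ep(12) + th(19) → 31
be(27) + et(28) → 55
ga(29) + 31 → 60
55 + 60 → 115
Each symbol's bit-cost is frequency × depth; summing gives 261 bits (equivalently 31 + 55 + 60 + 115).

261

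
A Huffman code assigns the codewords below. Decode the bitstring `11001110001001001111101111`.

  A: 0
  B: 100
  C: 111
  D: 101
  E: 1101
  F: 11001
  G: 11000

FGBBCEC

Read left to right; each codeword is recognised as soon as it completes (prefix code):
  11001→F | 11000→G | 100→B | 100→B | 111→C | 1101→E | 111→C
Decoded message: FGBBCEC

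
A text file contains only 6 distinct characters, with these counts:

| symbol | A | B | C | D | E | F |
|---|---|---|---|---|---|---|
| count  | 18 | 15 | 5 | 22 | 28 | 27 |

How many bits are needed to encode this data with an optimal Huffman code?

288

Merge the two smallest weights repeatedly:
merge C(5) and B(15): 20
merge A(18) and 20: 38
merge D(22) and F(27): 49
merge E(28) and 38: 66
merge 49 and 66: 115
Total encoded bits = sum of merged weights = 20 + 38 + 49 + 66 + 115 = 288.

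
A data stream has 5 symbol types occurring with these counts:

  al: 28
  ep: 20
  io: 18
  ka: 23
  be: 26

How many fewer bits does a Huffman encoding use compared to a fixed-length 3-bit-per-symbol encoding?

77

Fixed-length: 3 bits × 115 symbols = 345 bits.
Huffman merges:
combine io(18), ep(20) → 38
combine ka(23), be(26) → 49
combine al(28), 38 → 66
combine 49, 66 → 115
Huffman total = 38 + 49 + 66 + 115 = 268 bits.
Saving = 345 − 268 = 77 bits.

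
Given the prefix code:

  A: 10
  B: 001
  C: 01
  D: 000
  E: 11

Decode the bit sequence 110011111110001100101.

EBEEEDEBC

Read left to right; each codeword is recognised as soon as it completes (prefix code):
  11→E | 001→B | 11→E | 11→E | 11→E | 000→D | 11→E | 001→B | 01→C
Decoded message: EBEEEDEBC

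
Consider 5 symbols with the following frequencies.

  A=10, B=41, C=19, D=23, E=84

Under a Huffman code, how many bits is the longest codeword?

Merge the two lowest-weight nodes at each step:
combine A(10), C(19) → 29
combine D(23), 29 → 52
combine B(41), 52 → 93
combine E(84), 93 → 177
The rarest symbols sit at the bottom; the longest codeword is 4 bits.

4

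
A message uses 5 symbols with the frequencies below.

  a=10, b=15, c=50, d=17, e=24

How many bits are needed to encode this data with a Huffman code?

248

Greedily combine the two least-frequent nodes:
merge a(10) and b(15): 25
merge d(17) and e(24): 41
merge 25 and 41: 66
merge c(50) and 66: 116
The encoded length is the sum of every internal node's weight: 25 + 41 + 66 + 116 = 248 bits.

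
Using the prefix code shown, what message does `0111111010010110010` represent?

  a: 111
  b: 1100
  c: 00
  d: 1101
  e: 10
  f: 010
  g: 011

gaeefbe

Read left to right; each codeword is recognised as soon as it completes (prefix code):
  011→g | 111→a | 10→e | 10→e | 010→f | 1100→b | 10→e
Decoded message: gaeefbe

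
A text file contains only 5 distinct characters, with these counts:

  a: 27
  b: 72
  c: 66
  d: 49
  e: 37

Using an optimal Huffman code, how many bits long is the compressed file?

566

Build the Huffman tree bottom-up:
a(27) + e(37) → 64
d(49) + 64 → 113
c(66) + b(72) → 138
113 + 138 → 251
The encoded length is the sum of every internal node's weight: 64 + 113 + 138 + 251 = 566 bits.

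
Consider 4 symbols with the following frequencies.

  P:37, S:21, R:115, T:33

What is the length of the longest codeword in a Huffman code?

Merge the two lowest-weight nodes at each step:
combine S(21), T(33) → 54
combine P(37), 54 → 91
combine 91, R(115) → 206
The first pair merged (S, T) ends up deepest, at depth 3.

3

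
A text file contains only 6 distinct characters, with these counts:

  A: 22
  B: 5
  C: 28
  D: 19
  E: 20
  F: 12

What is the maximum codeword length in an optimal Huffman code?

Merge the two lowest-weight nodes at each step:
merge B(5) and F(12): 17
merge 17 and D(19): 36
merge E(20) and A(22): 42
merge C(28) and 36: 64
merge 42 and 64: 106
The rarest symbols sit at the bottom; the longest codeword is 4 bits.

4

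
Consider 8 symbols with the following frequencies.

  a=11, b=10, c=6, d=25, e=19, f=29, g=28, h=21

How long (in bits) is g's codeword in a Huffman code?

Huffman merges, smallest pair first:
combine c(6), b(10) → 16
combine a(11), 16 → 27
combine e(19), h(21) → 40
combine d(25), 27 → 52
combine g(28), f(29) → 57
combine 40, 52 → 92
combine 57, 92 → 149
The subtree containing g is merged 2 times, so code length = 2.

2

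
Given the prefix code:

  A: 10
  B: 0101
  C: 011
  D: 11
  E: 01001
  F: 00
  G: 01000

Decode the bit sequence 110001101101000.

DFCCG

Read left to right; each codeword is recognised as soon as it completes (prefix code):
  11→D | 00→F | 011→C | 011→C | 01000→G
Decoded message: DFCCG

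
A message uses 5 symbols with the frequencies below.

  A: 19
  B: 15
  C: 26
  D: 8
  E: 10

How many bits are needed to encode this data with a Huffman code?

Greedily combine the two least-frequent nodes:
combine D(8), E(10) → 18
combine B(15), 18 → 33
combine A(19), C(26) → 45
combine 33, 45 → 78
Total encoded bits = sum of merged weights = 18 + 33 + 45 + 78 = 174.

174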